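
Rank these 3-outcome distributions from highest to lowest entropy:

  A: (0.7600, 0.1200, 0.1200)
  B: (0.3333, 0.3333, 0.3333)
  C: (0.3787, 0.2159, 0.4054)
B > C > A

Key insight: Entropy is maximized by uniform distributions and minimized by concentrated distributions.

- Uniform distributions have maximum entropy log₂(3) = 1.5850 bits
- The more "peaked" or concentrated a distribution, the lower its entropy

Entropies:
  H(A) = 1.0350 bits
  H(B) = 1.5850 bits
  H(C) = 1.5361 bits

Ranking: B > C > A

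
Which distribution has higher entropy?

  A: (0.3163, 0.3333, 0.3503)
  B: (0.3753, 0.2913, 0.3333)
A

Both distributions are close to uniform, making this a harder comparison.

H(A) = 1.5837 bits
H(B) = 1.5773 bits

The distribution closer to uniform has higher entropy.
Answer: A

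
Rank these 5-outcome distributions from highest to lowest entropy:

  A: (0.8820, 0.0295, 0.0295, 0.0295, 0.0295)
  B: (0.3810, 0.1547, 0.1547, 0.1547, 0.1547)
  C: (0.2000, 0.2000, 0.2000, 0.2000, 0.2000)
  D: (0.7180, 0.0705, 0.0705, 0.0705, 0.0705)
C > B > D > A

Key insight: Entropy is maximized by uniform distributions and minimized by concentrated distributions.

Entropies:
  H(A) = 0.7596 bits
  H(B) = 2.1967 bits
  H(C) = 2.3219 bits
  H(D) = 1.4222 bits

Ranking: C > B > D > A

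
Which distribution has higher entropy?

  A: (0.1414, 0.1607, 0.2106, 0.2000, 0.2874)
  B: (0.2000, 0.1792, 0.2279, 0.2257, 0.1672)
B

Both distributions are close to uniform, making this a harder comparison.

H(A) = 2.2775 bits
H(B) = 2.3112 bits

The distribution closer to uniform has higher entropy.
Answer: B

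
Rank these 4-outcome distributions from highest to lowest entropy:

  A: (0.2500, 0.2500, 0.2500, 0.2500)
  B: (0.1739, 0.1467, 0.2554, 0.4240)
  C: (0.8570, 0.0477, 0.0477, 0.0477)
A > B > C

Key insight: Entropy is maximized by uniform distributions and minimized by concentrated distributions.

- Uniform distributions have maximum entropy log₂(4) = 2.0000 bits
- The more "peaked" or concentrated a distribution, the lower its entropy

Entropies:
  H(A) = 2.0000 bits
  H(B) = 1.8729 bits
  H(C) = 0.8187 bits

Ranking: A > B > C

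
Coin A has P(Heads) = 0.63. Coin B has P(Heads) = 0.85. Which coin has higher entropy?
A

For binary distributions, entropy is maximized at p=0.5 and decreases as p moves toward 0 or 1.

H(A) = H(0.63) = 0.9507 bits
H(B) = H(0.85) = 0.6098 bits

Distribution A (p=0.63) is closer to uniform (p=0.5), so it has higher entropy.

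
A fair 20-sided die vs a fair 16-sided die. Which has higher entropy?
20-sided die

Both are uniform distributions; for uniform over n outcomes, H = log₂(n). H(20-sided) = log₂(20) = 4.322 bits and H(16-sided) = log₂(16) = 4.000 bits. More outcomes in a uniform distribution means higher entropy.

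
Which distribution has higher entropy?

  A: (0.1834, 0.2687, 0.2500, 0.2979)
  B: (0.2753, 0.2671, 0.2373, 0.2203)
B

Both distributions are close to uniform, making this a harder comparison.

H(A) = 1.9787 bits
H(B) = 1.9943 bits

The distribution closer to uniform has higher entropy.
Answer: B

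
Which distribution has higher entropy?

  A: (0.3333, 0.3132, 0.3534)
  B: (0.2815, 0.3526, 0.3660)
A

Both distributions are close to uniform, making this a harder comparison.

H(A) = 1.5832 bits
H(B) = 1.5758 bits

The distribution closer to uniform has higher entropy.
Answer: A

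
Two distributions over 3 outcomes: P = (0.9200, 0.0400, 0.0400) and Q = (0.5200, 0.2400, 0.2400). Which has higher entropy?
Q

P is highly concentrated on one outcome (92%), making it nearly deterministic. Q spreads its mass more evenly (max 52%). The more spread-out distribution has higher entropy: H(P) ≈ 0.482 bits, H(Q) ≈ 1.479 bits.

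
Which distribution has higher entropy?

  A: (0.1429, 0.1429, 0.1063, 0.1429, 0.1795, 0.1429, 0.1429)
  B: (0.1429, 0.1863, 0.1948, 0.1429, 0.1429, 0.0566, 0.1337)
A

Both distributions are close to uniform, making this a harder comparison.

H(A) = 2.7937 bits
H(B) = 2.7372 bits

The distribution closer to uniform has higher entropy.
Answer: A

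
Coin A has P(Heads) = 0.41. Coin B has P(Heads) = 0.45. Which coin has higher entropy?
B

For binary distributions, entropy is maximized at p=0.5 and decreases as p moves toward 0 or 1.

H(A) = H(0.41) = 0.9765 bits
H(B) = H(0.45) = 0.9928 bits

Distribution B (p=0.45) is closer to uniform (p=0.5), so it has higher entropy.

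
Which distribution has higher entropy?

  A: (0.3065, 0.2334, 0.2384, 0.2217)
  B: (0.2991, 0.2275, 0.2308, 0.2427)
B

Both distributions are close to uniform, making this a harder comparison.

H(A) = 1.9878 bits
H(B) = 1.9907 bits

The distribution closer to uniform has higher entropy.
Answer: B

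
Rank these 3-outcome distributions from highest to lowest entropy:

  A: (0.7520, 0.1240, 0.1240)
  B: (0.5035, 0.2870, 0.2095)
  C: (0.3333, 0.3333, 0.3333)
C > B > A

Key insight: Entropy is maximized by uniform distributions and minimized by concentrated distributions.

- Uniform distributions have maximum entropy log₂(3) = 1.5850 bits
- The more "peaked" or concentrated a distribution, the lower its entropy

Entropies:
  H(A) = 1.0561 bits
  H(B) = 1.4877 bits
  H(C) = 1.5850 bits

Ranking: C > B > A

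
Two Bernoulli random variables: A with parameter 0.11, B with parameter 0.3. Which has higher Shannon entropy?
B

For binary distributions, entropy is maximized at p=0.5 and decreases as p moves toward 0 or 1.

H(A) = H(0.11) = 0.4999 bits
H(B) = H(0.3) = 0.8813 bits

Distribution B (p=0.3) is closer to uniform (p=0.5), so it has higher entropy.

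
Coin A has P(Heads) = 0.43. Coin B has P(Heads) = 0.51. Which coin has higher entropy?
B

For binary distributions, entropy is maximized at p=0.5 and decreases as p moves toward 0 or 1.

H(A) = H(0.43) = 0.9858 bits
H(B) = H(0.51) = 0.9997 bits

Distribution B (p=0.51) is closer to uniform (p=0.5), so it has higher entropy.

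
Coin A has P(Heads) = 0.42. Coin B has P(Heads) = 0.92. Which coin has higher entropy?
A

For binary distributions, entropy is maximized at p=0.5 and decreases as p moves toward 0 or 1.

H(A) = H(0.42) = 0.9815 bits
H(B) = H(0.92) = 0.4022 bits

Distribution A (p=0.42) is closer to uniform (p=0.5), so it has higher entropy.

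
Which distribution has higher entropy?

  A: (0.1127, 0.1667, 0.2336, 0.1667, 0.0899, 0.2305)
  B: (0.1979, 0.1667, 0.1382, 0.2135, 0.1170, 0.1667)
B

Both distributions are close to uniform, making this a harder comparison.

H(A) = 2.5071 bits
H(B) = 2.5566 bits

The distribution closer to uniform has higher entropy.
Answer: B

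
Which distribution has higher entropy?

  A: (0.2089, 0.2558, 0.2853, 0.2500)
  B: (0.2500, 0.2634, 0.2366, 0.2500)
B

Both distributions are close to uniform, making this a harder comparison.

H(A) = 1.9913 bits
H(B) = 1.9990 bits

The distribution closer to uniform has higher entropy.
Answer: B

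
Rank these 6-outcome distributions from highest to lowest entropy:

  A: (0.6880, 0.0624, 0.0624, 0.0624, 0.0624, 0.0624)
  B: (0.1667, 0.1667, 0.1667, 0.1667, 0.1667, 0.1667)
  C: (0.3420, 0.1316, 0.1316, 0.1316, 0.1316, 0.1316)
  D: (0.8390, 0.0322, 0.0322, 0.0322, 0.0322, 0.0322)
B > C > A > D

Key insight: Entropy is maximized by uniform distributions and minimized by concentrated distributions.

Entropies:
  H(A) = 1.6199 bits
  H(B) = 2.5850 bits
  H(C) = 2.4545 bits
  H(D) = 1.0105 bits

Ranking: B > C > A > D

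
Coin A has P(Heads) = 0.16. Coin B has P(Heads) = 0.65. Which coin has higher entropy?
B

For binary distributions, entropy is maximized at p=0.5 and decreases as p moves toward 0 or 1.

H(A) = H(0.16) = 0.6343 bits
H(B) = H(0.65) = 0.9341 bits

Distribution B (p=0.65) is closer to uniform (p=0.5), so it has higher entropy.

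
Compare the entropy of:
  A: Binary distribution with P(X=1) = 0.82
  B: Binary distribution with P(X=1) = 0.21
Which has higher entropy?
B

For binary distributions, entropy is maximized at p=0.5 and decreases as p moves toward 0 or 1.

H(A) = H(0.82) = 0.6801 bits
H(B) = H(0.21) = 0.7415 bits

Distribution B (p=0.21) is closer to uniform (p=0.5), so it has higher entropy.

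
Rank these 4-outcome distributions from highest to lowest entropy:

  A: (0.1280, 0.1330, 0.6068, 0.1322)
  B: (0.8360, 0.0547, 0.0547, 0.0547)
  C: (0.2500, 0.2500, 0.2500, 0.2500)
C > A > B

Key insight: Entropy is maximized by uniform distributions and minimized by concentrated distributions.

- Uniform distributions have maximum entropy log₂(4) = 2.0000 bits
- The more "peaked" or concentrated a distribution, the lower its entropy

Entropies:
  H(A) = 1.5901 bits
  H(B) = 0.9037 bits
  H(C) = 2.0000 bits

Ranking: C > A > B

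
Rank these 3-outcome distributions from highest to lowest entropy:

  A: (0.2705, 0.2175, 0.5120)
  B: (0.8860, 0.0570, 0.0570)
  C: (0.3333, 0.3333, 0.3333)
C > A > B

Key insight: Entropy is maximized by uniform distributions and minimized by concentrated distributions.

- Uniform distributions have maximum entropy log₂(3) = 1.5850 bits
- The more "peaked" or concentrated a distribution, the lower its entropy

Entropies:
  H(A) = 1.4834 bits
  H(B) = 0.6259 bits
  H(C) = 1.5850 bits

Ranking: C > A > B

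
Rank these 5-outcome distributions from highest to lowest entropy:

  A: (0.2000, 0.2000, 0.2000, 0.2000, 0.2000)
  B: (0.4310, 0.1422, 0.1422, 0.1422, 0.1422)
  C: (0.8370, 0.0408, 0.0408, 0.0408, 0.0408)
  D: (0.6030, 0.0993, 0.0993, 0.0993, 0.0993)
A > B > D > C

Key insight: Entropy is maximized by uniform distributions and minimized by concentrated distributions.

Entropies:
  H(A) = 2.3219 bits
  H(B) = 2.1242 bits
  H(C) = 0.9674 bits
  H(D) = 1.7632 bits

Ranking: A > B > D > C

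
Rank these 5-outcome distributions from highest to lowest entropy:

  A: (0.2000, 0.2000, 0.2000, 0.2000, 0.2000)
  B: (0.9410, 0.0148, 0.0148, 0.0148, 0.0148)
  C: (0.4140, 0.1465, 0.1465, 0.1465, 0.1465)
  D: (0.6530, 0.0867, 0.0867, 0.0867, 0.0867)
A > C > D > B

Key insight: Entropy is maximized by uniform distributions and minimized by concentrated distributions.

Entropies:
  H(A) = 2.3219 bits
  H(B) = 0.4415 bits
  H(C) = 2.1506 bits
  H(D) = 1.6254 bits

Ranking: A > C > D > B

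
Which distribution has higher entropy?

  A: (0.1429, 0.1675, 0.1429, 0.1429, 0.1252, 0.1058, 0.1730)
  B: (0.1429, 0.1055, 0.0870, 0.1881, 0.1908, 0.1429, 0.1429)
A

Both distributions are close to uniform, making this a harder comparison.

H(A) = 2.7909 bits
H(B) = 2.7614 bits

The distribution closer to uniform has higher entropy.
Answer: A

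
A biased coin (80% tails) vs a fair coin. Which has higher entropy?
Fair coin

The fair coin is uniform (p=0.5), maximizing binary entropy at 1 bit. The biased coin has H(0.80) ≈ 0.722 bits — its outcome is more predictable, so its entropy is lower.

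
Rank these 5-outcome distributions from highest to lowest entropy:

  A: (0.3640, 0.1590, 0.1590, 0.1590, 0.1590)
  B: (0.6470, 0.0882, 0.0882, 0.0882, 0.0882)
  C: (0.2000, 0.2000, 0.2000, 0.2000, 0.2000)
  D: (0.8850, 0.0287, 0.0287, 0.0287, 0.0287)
C > A > B > D

Key insight: Entropy is maximized by uniform distributions and minimized by concentrated distributions.

Entropies:
  H(A) = 2.2180 bits
  H(B) = 1.6427 bits
  H(C) = 2.3219 bits
  H(D) = 0.7448 bits

Ranking: C > A > B > D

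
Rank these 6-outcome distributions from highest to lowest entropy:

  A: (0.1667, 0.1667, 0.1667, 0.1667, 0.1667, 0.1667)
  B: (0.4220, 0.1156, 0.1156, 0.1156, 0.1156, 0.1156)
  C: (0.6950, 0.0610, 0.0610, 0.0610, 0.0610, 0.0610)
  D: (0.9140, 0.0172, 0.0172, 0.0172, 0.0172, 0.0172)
A > B > C > D

Key insight: Entropy is maximized by uniform distributions and minimized by concentrated distributions.

Entropies:
  H(A) = 2.5850 bits
  H(B) = 2.3244 bits
  H(C) = 1.5955 bits
  H(D) = 0.6227 bits

Ranking: A > B > C > D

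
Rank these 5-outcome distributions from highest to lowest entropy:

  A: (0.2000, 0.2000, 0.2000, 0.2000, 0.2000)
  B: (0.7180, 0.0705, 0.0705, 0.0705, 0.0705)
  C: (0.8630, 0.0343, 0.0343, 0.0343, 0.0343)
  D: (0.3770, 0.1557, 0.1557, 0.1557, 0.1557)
A > D > B > C

Key insight: Entropy is maximized by uniform distributions and minimized by concentrated distributions.

Entropies:
  H(A) = 2.3219 bits
  H(B) = 1.4222 bits
  H(C) = 0.8503 bits
  H(D) = 2.2019 bits

Ranking: A > D > B > C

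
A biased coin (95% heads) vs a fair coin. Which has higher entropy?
Fair coin

The fair coin is uniform (p=0.5), maximizing binary entropy at 1 bit. The biased coin has H(0.95) ≈ 0.286 bits — its outcome is more predictable, so its entropy is lower.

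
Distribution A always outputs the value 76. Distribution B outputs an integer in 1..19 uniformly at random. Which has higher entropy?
B

A is deterministic, so H(A) = 0. B is uniform over 19 outcomes, so H(B) = log₂(19) = 4.248 bits. Any distribution with genuine randomness has higher entropy than a deterministic one.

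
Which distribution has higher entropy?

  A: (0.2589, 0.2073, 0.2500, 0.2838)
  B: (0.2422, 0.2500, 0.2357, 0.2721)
B

Both distributions are close to uniform, making this a harder comparison.

H(A) = 1.9910 bits
H(B) = 1.9978 bits

The distribution closer to uniform has higher entropy.
Answer: B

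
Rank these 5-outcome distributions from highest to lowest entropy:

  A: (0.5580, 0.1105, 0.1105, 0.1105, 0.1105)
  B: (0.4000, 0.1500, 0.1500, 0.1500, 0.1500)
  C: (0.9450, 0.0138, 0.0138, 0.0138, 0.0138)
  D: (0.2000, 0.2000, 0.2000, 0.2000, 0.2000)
D > B > A > C

Key insight: Entropy is maximized by uniform distributions and minimized by concentrated distributions.

Entropies:
  H(A) = 1.8743 bits
  H(B) = 2.1710 bits
  H(C) = 0.4173 bits
  H(D) = 2.3219 bits

Ranking: D > B > A > C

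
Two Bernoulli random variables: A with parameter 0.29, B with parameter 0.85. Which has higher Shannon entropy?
A

For binary distributions, entropy is maximized at p=0.5 and decreases as p moves toward 0 or 1.

H(A) = H(0.29) = 0.8687 bits
H(B) = H(0.85) = 0.6098 bits

Distribution A (p=0.29) is closer to uniform (p=0.5), so it has higher entropy.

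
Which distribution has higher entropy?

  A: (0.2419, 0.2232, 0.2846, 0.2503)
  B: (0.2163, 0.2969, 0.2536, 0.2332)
A

Both distributions are close to uniform, making this a harder comparison.

H(A) = 1.9944 bits
H(B) = 1.9897 bits

The distribution closer to uniform has higher entropy.
Answer: A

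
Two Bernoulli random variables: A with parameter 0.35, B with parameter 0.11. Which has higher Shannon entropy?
A

For binary distributions, entropy is maximized at p=0.5 and decreases as p moves toward 0 or 1.

H(A) = H(0.35) = 0.9341 bits
H(B) = H(0.11) = 0.4999 bits

Distribution A (p=0.35) is closer to uniform (p=0.5), so it has higher entropy.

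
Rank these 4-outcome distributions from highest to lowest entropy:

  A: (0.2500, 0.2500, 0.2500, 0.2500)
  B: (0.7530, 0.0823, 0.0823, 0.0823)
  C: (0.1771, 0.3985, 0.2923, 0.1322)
A > C > B

Key insight: Entropy is maximized by uniform distributions and minimized by concentrated distributions.

- Uniform distributions have maximum entropy log₂(4) = 2.0000 bits
- The more "peaked" or concentrated a distribution, the lower its entropy

Entropies:
  H(A) = 2.0000 bits
  H(B) = 1.1980 bits
  H(C) = 1.8757 bits

Ranking: A > C > B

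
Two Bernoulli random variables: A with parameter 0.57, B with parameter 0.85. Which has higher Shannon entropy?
A

For binary distributions, entropy is maximized at p=0.5 and decreases as p moves toward 0 or 1.

H(A) = H(0.57) = 0.9858 bits
H(B) = H(0.85) = 0.6098 bits

Distribution A (p=0.57) is closer to uniform (p=0.5), so it has higher entropy.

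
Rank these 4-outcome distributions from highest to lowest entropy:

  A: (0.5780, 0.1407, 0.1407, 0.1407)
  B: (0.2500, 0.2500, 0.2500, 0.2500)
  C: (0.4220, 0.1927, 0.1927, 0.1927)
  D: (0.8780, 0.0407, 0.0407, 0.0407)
B > C > A > D

Key insight: Entropy is maximized by uniform distributions and minimized by concentrated distributions.

Entropies:
  H(A) = 1.6512 bits
  H(B) = 2.0000 bits
  H(C) = 1.8985 bits
  H(D) = 0.7284 bits

Ranking: B > C > A > D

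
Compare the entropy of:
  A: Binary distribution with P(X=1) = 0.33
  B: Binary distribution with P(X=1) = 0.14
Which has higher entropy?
A

For binary distributions, entropy is maximized at p=0.5 and decreases as p moves toward 0 or 1.

H(A) = H(0.33) = 0.9149 bits
H(B) = H(0.14) = 0.5842 bits

Distribution A (p=0.33) is closer to uniform (p=0.5), so it has higher entropy.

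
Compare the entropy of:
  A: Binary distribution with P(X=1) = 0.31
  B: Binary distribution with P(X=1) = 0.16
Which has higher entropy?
A

For binary distributions, entropy is maximized at p=0.5 and decreases as p moves toward 0 or 1.

H(A) = H(0.31) = 0.8932 bits
H(B) = H(0.16) = 0.6343 bits

Distribution A (p=0.31) is closer to uniform (p=0.5), so it has higher entropy.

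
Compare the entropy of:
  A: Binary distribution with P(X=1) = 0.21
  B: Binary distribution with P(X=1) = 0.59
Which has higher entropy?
B

For binary distributions, entropy is maximized at p=0.5 and decreases as p moves toward 0 or 1.

H(A) = H(0.21) = 0.7415 bits
H(B) = H(0.59) = 0.9765 bits

Distribution B (p=0.59) is closer to uniform (p=0.5), so it has higher entropy.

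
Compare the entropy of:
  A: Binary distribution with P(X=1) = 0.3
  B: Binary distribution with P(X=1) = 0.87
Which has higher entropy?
A

For binary distributions, entropy is maximized at p=0.5 and decreases as p moves toward 0 or 1.

H(A) = H(0.3) = 0.8813 bits
H(B) = H(0.87) = 0.5574 bits

Distribution A (p=0.3) is closer to uniform (p=0.5), so it has higher entropy.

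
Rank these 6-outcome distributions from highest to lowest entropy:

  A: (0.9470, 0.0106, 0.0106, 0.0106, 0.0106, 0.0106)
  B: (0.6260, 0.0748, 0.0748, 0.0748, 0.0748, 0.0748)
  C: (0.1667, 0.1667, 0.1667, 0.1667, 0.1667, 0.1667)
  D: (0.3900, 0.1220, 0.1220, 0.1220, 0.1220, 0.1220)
C > D > B > A

Key insight: Entropy is maximized by uniform distributions and minimized by concentrated distributions.

Entropies:
  H(A) = 0.4221 bits
  H(B) = 1.8221 bits
  H(C) = 2.5850 bits
  H(D) = 2.3812 bits

Ranking: C > D > B > A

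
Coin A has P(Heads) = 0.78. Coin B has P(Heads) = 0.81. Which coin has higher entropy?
A

For binary distributions, entropy is maximized at p=0.5 and decreases as p moves toward 0 or 1.

H(A) = H(0.78) = 0.7602 bits
H(B) = H(0.81) = 0.7015 bits

Distribution A (p=0.78) is closer to uniform (p=0.5), so it has higher entropy.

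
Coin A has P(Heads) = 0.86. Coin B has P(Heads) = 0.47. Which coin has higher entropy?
B

For binary distributions, entropy is maximized at p=0.5 and decreases as p moves toward 0 or 1.

H(A) = H(0.86) = 0.5842 bits
H(B) = H(0.47) = 0.9974 bits

Distribution B (p=0.47) is closer to uniform (p=0.5), so it has higher entropy.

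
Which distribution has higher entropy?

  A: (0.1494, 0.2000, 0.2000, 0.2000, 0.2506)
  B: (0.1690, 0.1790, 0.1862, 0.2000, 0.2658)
A

Both distributions are close to uniform, making this a harder comparison.

H(A) = 2.3032 bits
H(B) = 2.3018 bits

The distribution closer to uniform has higher entropy.
Answer: A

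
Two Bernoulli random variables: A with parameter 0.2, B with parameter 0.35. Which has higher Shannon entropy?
B

For binary distributions, entropy is maximized at p=0.5 and decreases as p moves toward 0 or 1.

H(A) = H(0.2) = 0.7219 bits
H(B) = H(0.35) = 0.9341 bits

Distribution B (p=0.35) is closer to uniform (p=0.5), so it has higher entropy.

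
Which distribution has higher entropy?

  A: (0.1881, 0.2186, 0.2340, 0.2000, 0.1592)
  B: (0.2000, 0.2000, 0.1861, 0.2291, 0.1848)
B

Both distributions are close to uniform, making this a harder comparison.

H(A) = 2.3098 bits
H(B) = 2.3174 bits

The distribution closer to uniform has higher entropy.
Answer: B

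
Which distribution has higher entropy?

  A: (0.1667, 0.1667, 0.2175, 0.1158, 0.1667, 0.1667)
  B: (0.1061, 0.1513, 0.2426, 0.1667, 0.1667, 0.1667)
A

Both distributions are close to uniform, making this a harder comparison.

H(A) = 2.5622 bits
H(B) = 2.5438 bits

The distribution closer to uniform has higher entropy.
Answer: A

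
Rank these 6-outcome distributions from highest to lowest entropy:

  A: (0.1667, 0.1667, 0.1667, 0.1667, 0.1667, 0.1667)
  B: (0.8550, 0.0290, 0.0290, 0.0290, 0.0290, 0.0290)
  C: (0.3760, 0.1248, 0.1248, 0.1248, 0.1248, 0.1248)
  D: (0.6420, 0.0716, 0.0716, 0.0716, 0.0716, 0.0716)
A > C > D > B

Key insight: Entropy is maximized by uniform distributions and minimized by concentrated distributions.

Entropies:
  H(A) = 2.5850 bits
  H(B) = 0.9339 bits
  H(C) = 2.4041 bits
  H(D) = 1.7723 bits

Ranking: A > C > D > B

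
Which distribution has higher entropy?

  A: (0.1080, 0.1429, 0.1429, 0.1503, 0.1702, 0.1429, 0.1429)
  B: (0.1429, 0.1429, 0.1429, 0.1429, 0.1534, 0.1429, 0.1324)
B

Both distributions are close to uniform, making this a harder comparison.

H(A) = 2.7968 bits
H(B) = 2.8062 bits

The distribution closer to uniform has higher entropy.
Answer: B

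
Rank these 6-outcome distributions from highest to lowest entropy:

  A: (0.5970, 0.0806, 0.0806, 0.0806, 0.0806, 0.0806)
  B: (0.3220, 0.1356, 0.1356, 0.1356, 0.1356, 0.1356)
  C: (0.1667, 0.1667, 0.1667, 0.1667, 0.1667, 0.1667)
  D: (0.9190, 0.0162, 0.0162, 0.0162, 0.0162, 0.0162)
C > B > A > D

Key insight: Entropy is maximized by uniform distributions and minimized by concentrated distributions.

Entropies:
  H(A) = 1.9084 bits
  H(B) = 2.4808 bits
  H(C) = 2.5850 bits
  H(D) = 0.5938 bits

Ranking: C > B > A > D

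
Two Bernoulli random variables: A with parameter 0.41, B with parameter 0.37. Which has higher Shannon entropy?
A

For binary distributions, entropy is maximized at p=0.5 and decreases as p moves toward 0 or 1.

H(A) = H(0.41) = 0.9765 bits
H(B) = H(0.37) = 0.9507 bits

Distribution A (p=0.41) is closer to uniform (p=0.5), so it has higher entropy.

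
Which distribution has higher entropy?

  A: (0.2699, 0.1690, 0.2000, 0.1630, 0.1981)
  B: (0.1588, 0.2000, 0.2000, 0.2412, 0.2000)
B

Both distributions are close to uniform, making this a harder comparison.

H(A) = 2.2971 bits
H(B) = 2.3096 bits

The distribution closer to uniform has higher entropy.
Answer: B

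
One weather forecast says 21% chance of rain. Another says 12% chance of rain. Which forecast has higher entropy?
21% forecast

Treat each forecast as a Bernoulli distribution. Binary entropy is maximized at p=0.5 and falls off symmetrically toward 0 or 1. The 21% forecast is closer to 50%, so it is more uncertain. H(21%) ≈ 0.741 bits, H(12%) ≈ 0.529 bits.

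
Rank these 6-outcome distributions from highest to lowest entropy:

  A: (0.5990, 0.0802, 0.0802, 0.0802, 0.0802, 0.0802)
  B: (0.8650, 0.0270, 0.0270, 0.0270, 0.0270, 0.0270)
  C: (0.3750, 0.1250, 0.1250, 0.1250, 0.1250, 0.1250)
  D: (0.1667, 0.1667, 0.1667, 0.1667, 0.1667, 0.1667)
D > C > A > B

Key insight: Entropy is maximized by uniform distributions and minimized by concentrated distributions.

Entropies:
  H(A) = 1.9026 bits
  H(B) = 0.8845 bits
  H(C) = 2.4056 bits
  H(D) = 2.5850 bits

Ranking: D > C > A > B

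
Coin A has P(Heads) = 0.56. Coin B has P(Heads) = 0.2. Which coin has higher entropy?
A

For binary distributions, entropy is maximized at p=0.5 and decreases as p moves toward 0 or 1.

H(A) = H(0.56) = 0.9896 bits
H(B) = H(0.2) = 0.7219 bits

Distribution A (p=0.56) is closer to uniform (p=0.5), so it has higher entropy.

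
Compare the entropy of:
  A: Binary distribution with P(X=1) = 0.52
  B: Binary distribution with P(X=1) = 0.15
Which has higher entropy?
A

For binary distributions, entropy is maximized at p=0.5 and decreases as p moves toward 0 or 1.

H(A) = H(0.52) = 0.9988 bits
H(B) = H(0.15) = 0.6098 bits

Distribution A (p=0.52) is closer to uniform (p=0.5), so it has higher entropy.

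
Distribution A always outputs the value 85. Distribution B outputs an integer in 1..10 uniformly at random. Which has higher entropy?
B

A is deterministic, so H(A) = 0. B is uniform over 10 outcomes, so H(B) = log₂(10) = 3.322 bits. Any distribution with genuine randomness has higher entropy than a deterministic one.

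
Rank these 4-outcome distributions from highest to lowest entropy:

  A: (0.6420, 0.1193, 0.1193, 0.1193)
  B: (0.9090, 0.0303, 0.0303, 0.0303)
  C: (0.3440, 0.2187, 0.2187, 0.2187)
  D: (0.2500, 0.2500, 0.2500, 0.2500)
D > C > A > B

Key insight: Entropy is maximized by uniform distributions and minimized by concentrated distributions.

Entropies:
  H(A) = 1.5084 bits
  H(B) = 0.5840 bits
  H(C) = 1.9683 bits
  H(D) = 2.0000 bits

Ranking: D > C > A > B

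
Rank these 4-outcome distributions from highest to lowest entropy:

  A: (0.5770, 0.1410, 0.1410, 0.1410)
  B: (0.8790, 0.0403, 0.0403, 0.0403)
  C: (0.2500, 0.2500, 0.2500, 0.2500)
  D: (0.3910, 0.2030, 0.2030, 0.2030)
C > D > A > B

Key insight: Entropy is maximized by uniform distributions and minimized by concentrated distributions.

Entropies:
  H(A) = 1.6533 bits
  H(B) = 0.7240 bits
  H(C) = 2.0000 bits
  H(D) = 1.9307 bits

Ranking: C > D > A > B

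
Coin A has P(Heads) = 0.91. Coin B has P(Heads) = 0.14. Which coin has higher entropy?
B

For binary distributions, entropy is maximized at p=0.5 and decreases as p moves toward 0 or 1.

H(A) = H(0.91) = 0.4365 bits
H(B) = H(0.14) = 0.5842 bits

Distribution B (p=0.14) is closer to uniform (p=0.5), so it has higher entropy.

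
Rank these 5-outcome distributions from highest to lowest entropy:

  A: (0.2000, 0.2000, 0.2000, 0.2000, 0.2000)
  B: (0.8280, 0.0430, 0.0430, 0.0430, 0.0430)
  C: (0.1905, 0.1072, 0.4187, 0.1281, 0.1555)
A > C > B

Key insight: Entropy is maximized by uniform distributions and minimized by concentrated distributions.

- Uniform distributions have maximum entropy log₂(5) = 2.3219 bits
- The more "peaked" or concentrated a distribution, the lower its entropy

Entropies:
  H(A) = 2.3219 bits
  H(B) = 1.0063 bits
  H(C) = 2.1242 bits

Ranking: A > C > B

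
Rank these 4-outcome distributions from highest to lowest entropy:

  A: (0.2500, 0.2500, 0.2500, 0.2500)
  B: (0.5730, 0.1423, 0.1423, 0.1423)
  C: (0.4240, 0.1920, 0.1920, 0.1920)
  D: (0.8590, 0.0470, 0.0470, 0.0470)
A > C > B > D

Key insight: Entropy is maximized by uniform distributions and minimized by concentrated distributions.

Entropies:
  H(A) = 2.0000 bits
  H(B) = 1.6613 bits
  H(C) = 1.8962 bits
  H(D) = 0.8103 bits

Ranking: A > C > B > D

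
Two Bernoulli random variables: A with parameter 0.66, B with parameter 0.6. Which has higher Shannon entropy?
B

For binary distributions, entropy is maximized at p=0.5 and decreases as p moves toward 0 or 1.

H(A) = H(0.66) = 0.9248 bits
H(B) = H(0.6) = 0.9710 bits

Distribution B (p=0.6) is closer to uniform (p=0.5), so it has higher entropy.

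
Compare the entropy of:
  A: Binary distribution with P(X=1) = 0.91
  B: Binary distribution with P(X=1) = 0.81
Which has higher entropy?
B

For binary distributions, entropy is maximized at p=0.5 and decreases as p moves toward 0 or 1.

H(A) = H(0.91) = 0.4365 bits
H(B) = H(0.81) = 0.7015 bits

Distribution B (p=0.81) is closer to uniform (p=0.5), so it has higher entropy.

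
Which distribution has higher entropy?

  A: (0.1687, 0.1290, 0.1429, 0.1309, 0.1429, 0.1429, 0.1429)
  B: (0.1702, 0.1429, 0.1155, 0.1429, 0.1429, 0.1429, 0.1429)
A

Both distributions are close to uniform, making this a harder comparison.

H(A) = 2.8024 bits
H(B) = 2.7997 bits

The distribution closer to uniform has higher entropy.
Answer: A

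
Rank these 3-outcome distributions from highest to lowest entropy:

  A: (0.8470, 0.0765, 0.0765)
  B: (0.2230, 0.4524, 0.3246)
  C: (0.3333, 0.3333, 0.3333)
C > B > A

Key insight: Entropy is maximized by uniform distributions and minimized by concentrated distributions.

- Uniform distributions have maximum entropy log₂(3) = 1.5850 bits
- The more "peaked" or concentrated a distribution, the lower its entropy

Entropies:
  H(A) = 0.7703 bits
  H(B) = 1.5274 bits
  H(C) = 1.5850 bits

Ranking: C > B > A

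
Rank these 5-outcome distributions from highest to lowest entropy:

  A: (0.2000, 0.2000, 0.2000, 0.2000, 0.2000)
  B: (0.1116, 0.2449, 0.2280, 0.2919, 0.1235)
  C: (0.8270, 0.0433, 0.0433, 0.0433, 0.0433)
A > B > C

Key insight: Entropy is maximized by uniform distributions and minimized by concentrated distributions.

- Uniform distributions have maximum entropy log₂(5) = 2.3219 bits
- The more "peaked" or concentrated a distribution, the lower its entropy

Entropies:
  H(A) = 2.3219 bits
  H(B) = 2.2278 bits
  H(C) = 1.0105 bits

Ranking: A > B > C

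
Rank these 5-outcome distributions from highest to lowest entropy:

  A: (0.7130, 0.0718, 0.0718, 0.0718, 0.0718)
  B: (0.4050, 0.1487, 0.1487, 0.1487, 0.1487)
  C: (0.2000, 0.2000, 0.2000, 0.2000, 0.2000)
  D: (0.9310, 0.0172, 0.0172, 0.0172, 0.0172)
C > B > A > D

Key insight: Entropy is maximized by uniform distributions and minimized by concentrated distributions.

Entropies:
  H(A) = 1.4388 bits
  H(B) = 2.1638 bits
  H(C) = 2.3219 bits
  H(D) = 0.5002 bits

Ranking: C > B > A > D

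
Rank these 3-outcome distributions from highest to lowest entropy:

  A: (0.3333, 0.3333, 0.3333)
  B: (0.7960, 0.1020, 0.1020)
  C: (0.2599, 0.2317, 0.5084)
A > C > B

Key insight: Entropy is maximized by uniform distributions and minimized by concentrated distributions.

- Uniform distributions have maximum entropy log₂(3) = 1.5850 bits
- The more "peaked" or concentrated a distribution, the lower its entropy

Entropies:
  H(A) = 1.5850 bits
  H(B) = 0.9339 bits
  H(C) = 1.4902 bits

Ranking: A > C > B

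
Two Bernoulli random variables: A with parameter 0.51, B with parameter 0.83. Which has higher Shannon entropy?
A

For binary distributions, entropy is maximized at p=0.5 and decreases as p moves toward 0 or 1.

H(A) = H(0.51) = 0.9997 bits
H(B) = H(0.83) = 0.6577 bits

Distribution A (p=0.51) is closer to uniform (p=0.5), so it has higher entropy.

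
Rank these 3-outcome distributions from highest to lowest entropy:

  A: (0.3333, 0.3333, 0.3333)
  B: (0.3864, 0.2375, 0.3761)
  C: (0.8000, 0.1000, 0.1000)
A > B > C

Key insight: Entropy is maximized by uniform distributions and minimized by concentrated distributions.

- Uniform distributions have maximum entropy log₂(3) = 1.5850 bits
- The more "peaked" or concentrated a distribution, the lower its entropy

Entropies:
  H(A) = 1.5850 bits
  H(B) = 1.5532 bits
  H(C) = 0.9219 bits

Ranking: A > B > C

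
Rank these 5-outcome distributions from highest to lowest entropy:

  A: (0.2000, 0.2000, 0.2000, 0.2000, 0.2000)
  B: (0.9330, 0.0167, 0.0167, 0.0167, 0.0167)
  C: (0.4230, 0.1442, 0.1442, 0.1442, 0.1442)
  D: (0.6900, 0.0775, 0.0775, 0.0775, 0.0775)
A > C > D > B

Key insight: Entropy is maximized by uniform distributions and minimized by concentrated distributions.

Entropies:
  H(A) = 2.3219 bits
  H(B) = 0.4886 bits
  H(C) = 2.1368 bits
  H(D) = 1.5132 bits

Ranking: A > C > D > B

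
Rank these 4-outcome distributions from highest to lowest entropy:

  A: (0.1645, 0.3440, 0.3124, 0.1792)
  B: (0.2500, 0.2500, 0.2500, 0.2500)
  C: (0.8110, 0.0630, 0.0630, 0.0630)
B > A > C

Key insight: Entropy is maximized by uniform distributions and minimized by concentrated distributions.

- Uniform distributions have maximum entropy log₂(4) = 2.0000 bits
- The more "peaked" or concentrated a distribution, the lower its entropy

Entropies:
  H(A) = 1.9267 bits
  H(B) = 2.0000 bits
  H(C) = 0.9989 bits

Ranking: B > A > C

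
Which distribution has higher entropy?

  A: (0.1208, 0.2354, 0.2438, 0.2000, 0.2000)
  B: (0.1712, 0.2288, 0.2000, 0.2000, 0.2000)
B

Both distributions are close to uniform, making this a harder comparison.

H(A) = 2.2848 bits
H(B) = 2.3159 bits

The distribution closer to uniform has higher entropy.
Answer: B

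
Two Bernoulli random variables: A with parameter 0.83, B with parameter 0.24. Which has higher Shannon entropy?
B

For binary distributions, entropy is maximized at p=0.5 and decreases as p moves toward 0 or 1.

H(A) = H(0.83) = 0.6577 bits
H(B) = H(0.24) = 0.7950 bits

Distribution B (p=0.24) is closer to uniform (p=0.5), so it has higher entropy.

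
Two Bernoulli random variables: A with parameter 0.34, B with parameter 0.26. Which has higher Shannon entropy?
A

For binary distributions, entropy is maximized at p=0.5 and decreases as p moves toward 0 or 1.

H(A) = H(0.34) = 0.9248 bits
H(B) = H(0.26) = 0.8267 bits

Distribution A (p=0.34) is closer to uniform (p=0.5), so it has higher entropy.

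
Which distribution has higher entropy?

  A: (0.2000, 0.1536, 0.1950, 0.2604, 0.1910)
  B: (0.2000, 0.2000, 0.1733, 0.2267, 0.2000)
B

Both distributions are close to uniform, making this a harder comparison.

H(A) = 2.3011 bits
H(B) = 2.3168 bits

The distribution closer to uniform has higher entropy.
Answer: B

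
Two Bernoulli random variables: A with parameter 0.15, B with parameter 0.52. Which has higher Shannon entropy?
B

For binary distributions, entropy is maximized at p=0.5 and decreases as p moves toward 0 or 1.

H(A) = H(0.15) = 0.6098 bits
H(B) = H(0.52) = 0.9988 bits

Distribution B (p=0.52) is closer to uniform (p=0.5), so it has higher entropy.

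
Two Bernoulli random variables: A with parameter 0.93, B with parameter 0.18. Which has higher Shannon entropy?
B

For binary distributions, entropy is maximized at p=0.5 and decreases as p moves toward 0 or 1.

H(A) = H(0.93) = 0.3659 bits
H(B) = H(0.18) = 0.6801 bits

Distribution B (p=0.18) is closer to uniform (p=0.5), so it has higher entropy.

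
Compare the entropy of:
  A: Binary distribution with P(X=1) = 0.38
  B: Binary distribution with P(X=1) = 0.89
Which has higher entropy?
A

For binary distributions, entropy is maximized at p=0.5 and decreases as p moves toward 0 or 1.

H(A) = H(0.38) = 0.9580 bits
H(B) = H(0.89) = 0.4999 bits

Distribution A (p=0.38) is closer to uniform (p=0.5), so it has higher entropy.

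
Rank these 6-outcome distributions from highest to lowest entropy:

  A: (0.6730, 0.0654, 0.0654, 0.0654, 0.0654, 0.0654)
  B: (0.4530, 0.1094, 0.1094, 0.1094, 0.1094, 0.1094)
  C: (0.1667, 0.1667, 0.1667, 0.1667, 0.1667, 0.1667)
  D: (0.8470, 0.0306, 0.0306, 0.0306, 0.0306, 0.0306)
C > B > A > D

Key insight: Entropy is maximized by uniform distributions and minimized by concentrated distributions.

Entropies:
  H(A) = 1.6711 bits
  H(B) = 2.2637 bits
  H(C) = 2.5850 bits
  H(D) = 0.9726 bits

Ranking: C > B > A > D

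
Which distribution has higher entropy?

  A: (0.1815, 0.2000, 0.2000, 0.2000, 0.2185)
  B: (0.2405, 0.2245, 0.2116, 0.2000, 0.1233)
A

Both distributions are close to uniform, making this a harder comparison.

H(A) = 2.3194 bits
H(B) = 2.2892 bits

The distribution closer to uniform has higher entropy.
Answer: A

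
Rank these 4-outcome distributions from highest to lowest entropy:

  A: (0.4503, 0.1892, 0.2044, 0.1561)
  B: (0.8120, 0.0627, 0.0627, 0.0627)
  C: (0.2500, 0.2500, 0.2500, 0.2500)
C > A > B

Key insight: Entropy is maximized by uniform distributions and minimized by concentrated distributions.

- Uniform distributions have maximum entropy log₂(4) = 2.0000 bits
- The more "peaked" or concentrated a distribution, the lower its entropy

Entropies:
  H(A) = 1.8592 bits
  H(B) = 0.9952 bits
  H(C) = 2.0000 bits

Ranking: C > A > B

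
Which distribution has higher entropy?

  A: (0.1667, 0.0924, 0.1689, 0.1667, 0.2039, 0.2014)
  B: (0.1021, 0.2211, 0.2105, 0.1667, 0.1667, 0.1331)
A

Both distributions are close to uniform, making this a harder comparison.

H(A) = 2.5460 bits
H(B) = 2.5395 bits

The distribution closer to uniform has higher entropy.
Answer: A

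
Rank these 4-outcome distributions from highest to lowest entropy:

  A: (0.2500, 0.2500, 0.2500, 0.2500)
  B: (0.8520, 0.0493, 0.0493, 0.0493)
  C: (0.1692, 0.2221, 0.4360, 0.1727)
A > C > B

Key insight: Entropy is maximized by uniform distributions and minimized by concentrated distributions.

- Uniform distributions have maximum entropy log₂(4) = 2.0000 bits
- The more "peaked" or concentrated a distribution, the lower its entropy

Entropies:
  H(A) = 2.0000 bits
  H(B) = 0.8394 bits
  H(C) = 1.8756 bits

Ranking: A > C > B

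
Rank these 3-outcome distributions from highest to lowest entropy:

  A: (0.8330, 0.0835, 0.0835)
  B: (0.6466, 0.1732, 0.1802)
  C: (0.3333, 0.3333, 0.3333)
C > B > A

Key insight: Entropy is maximized by uniform distributions and minimized by concentrated distributions.

- Uniform distributions have maximum entropy log₂(3) = 1.5850 bits
- The more "peaked" or concentrated a distribution, the lower its entropy

Entropies:
  H(A) = 0.8178 bits
  H(B) = 1.2903 bits
  H(C) = 1.5850 bits

Ranking: C > B > A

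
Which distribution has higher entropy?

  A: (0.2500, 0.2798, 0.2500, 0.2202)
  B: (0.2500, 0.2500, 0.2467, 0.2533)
B

Both distributions are close to uniform, making this a harder comparison.

H(A) = 1.9949 bits
H(B) = 1.9999 bits

The distribution closer to uniform has higher entropy.
Answer: B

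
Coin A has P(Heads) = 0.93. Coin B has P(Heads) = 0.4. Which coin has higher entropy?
B

For binary distributions, entropy is maximized at p=0.5 and decreases as p moves toward 0 or 1.

H(A) = H(0.93) = 0.3659 bits
H(B) = H(0.4) = 0.9710 bits

Distribution B (p=0.4) is closer to uniform (p=0.5), so it has higher entropy.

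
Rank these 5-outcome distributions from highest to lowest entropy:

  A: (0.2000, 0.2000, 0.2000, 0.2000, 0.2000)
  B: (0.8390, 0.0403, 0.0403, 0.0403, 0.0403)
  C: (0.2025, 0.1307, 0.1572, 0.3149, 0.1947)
A > C > B

Key insight: Entropy is maximized by uniform distributions and minimized by concentrated distributions.

- Uniform distributions have maximum entropy log₂(5) = 2.3219 bits
- The more "peaked" or concentrated a distribution, the lower its entropy

Entropies:
  H(A) = 2.3219 bits
  H(B) = 0.9587 bits
  H(C) = 2.2544 bits

Ranking: A > C > B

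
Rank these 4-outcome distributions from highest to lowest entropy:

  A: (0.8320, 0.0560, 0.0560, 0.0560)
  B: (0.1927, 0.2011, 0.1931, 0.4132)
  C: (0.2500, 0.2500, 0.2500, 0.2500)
C > B > A

Key insight: Entropy is maximized by uniform distributions and minimized by concentrated distributions.

- Uniform distributions have maximum entropy log₂(4) = 2.0000 bits
- The more "peaked" or concentrated a distribution, the lower its entropy

Entropies:
  H(A) = 0.9194 bits
  H(B) = 1.9081 bits
  H(C) = 2.0000 bits

Ranking: C > B > A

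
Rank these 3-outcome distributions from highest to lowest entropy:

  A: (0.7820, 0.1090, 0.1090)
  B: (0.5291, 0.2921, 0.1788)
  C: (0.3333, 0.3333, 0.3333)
C > B > A

Key insight: Entropy is maximized by uniform distributions and minimized by concentrated distributions.

- Uniform distributions have maximum entropy log₂(3) = 1.5850 bits
- The more "peaked" or concentrated a distribution, the lower its entropy

Entropies:
  H(A) = 0.9745 bits
  H(B) = 1.4486 bits
  H(C) = 1.5850 bits

Ranking: C > B > A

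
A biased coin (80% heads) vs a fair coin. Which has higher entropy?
Fair coin

The fair coin is uniform (p=0.5), maximizing binary entropy at 1 bit. The biased coin has H(0.80) ≈ 0.722 bits — its outcome is more predictable, so its entropy is lower.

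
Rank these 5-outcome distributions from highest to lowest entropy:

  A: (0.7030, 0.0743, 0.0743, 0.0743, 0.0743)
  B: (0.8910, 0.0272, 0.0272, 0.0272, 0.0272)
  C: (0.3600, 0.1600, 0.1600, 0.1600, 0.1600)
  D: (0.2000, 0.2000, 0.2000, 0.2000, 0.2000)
D > C > A > B

Key insight: Entropy is maximized by uniform distributions and minimized by concentrated distributions.

Entropies:
  H(A) = 1.4716 bits
  H(B) = 0.7149 bits
  H(C) = 2.2227 bits
  H(D) = 2.3219 bits

Ranking: D > C > A > B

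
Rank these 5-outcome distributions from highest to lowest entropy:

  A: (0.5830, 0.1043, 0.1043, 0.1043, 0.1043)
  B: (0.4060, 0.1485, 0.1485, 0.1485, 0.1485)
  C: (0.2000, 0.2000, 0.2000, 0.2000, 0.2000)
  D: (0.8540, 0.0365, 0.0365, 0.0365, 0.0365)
C > B > A > D

Key insight: Entropy is maximized by uniform distributions and minimized by concentrated distributions.

Entropies:
  H(A) = 1.8140 bits
  H(B) = 2.1624 bits
  H(C) = 2.3219 bits
  H(D) = 0.8917 bits

Ranking: C > B > A > D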